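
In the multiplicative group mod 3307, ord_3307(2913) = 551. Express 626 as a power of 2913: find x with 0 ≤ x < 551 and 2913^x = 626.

76

Baby-step giant-step with m = ceil(sqrt(551)) = 24.
Baby table (2913^j mod 3307 for j=0..23):
  0:1  1:2913  2:3114  3:3288  4:872  5:360  6:361  7:3274
  8:3081  9:3062  10:627  11:987  12:1348  13:1315  14:1089  15:844
  16:1471  17:2458  18:499  19:1814  20:2903  21:440  22:1911  23:1062
Giant step factor: 2913^(-24) ≡ 286 (mod 3307).
Scan 626·286^i mod 3307 for i = 0, 1, …:
  i=0: 626   i=1: 458   i=2: 2015   i=3: 872
Match at i=3, j=4: x = 3·24 + 4 = 76.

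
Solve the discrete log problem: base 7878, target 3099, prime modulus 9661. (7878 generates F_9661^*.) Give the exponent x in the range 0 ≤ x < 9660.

Baby-step giant-step with m = ceil(sqrt(9660)) = 99.
Baby table (7878^j mod 9661 for j=0..98):
  0:1  1:7878  2:620  3:5555  4:7621  5:4784  6:791  7:153
  8:7370  9:7911  10:9408  11:6693  12:7377  13:5091  14:4087  15:6934
  16:2758  17:9596  18:9624  19:8005  20:6043  21:7007  22:7853  23:6551
  24:9377  25:4000  26:7479  27:6784  28:9361  29:3545  30:7220  31:4853
  32:3357  33:4289  34:4225  35:2405  36:1369  37:3306  38:8273  39:1588
  40:8930  41:8799  42:847  43:6576  44:3446  45:178  46:1439  47:4089
  48:3368  49:3998  50:1384  51:5544  52:7912  53:7625  54:7313  55:3271
  56:3051  57:8871  58:7725  59:2911  60:7305  61:7874  62:7752  63:3075
  64:4723  65:3283  66:977  67:6650  68:6758  69:7414  70:6747  71:7705
  72:9588  73:4566  74:3045  75:247  76:4005  77:8225  78:223  79:8153
  80:3006  81:2157  82:8808  83:4122  84:2495  85:5136  86:1140  87:5851
  88:1547  89:4745  90:2701  91:4956  92:3267  93:522  94:6391  95:4827
  96:1410  97:7491  98:4710
Giant step factor: 7878^(-99) ≡ 4545 (mod 9661).
Scan 3099·4545^i mod 9661 for i = 0, 1, …:
  i=0: 3099   i=1: 8878   i=2: 6174   i=3: 5286
  i=4: 7624   i=5: 6734   i=6: 9643   i=7: 5139
  i=8: 6118   i=9: 1952     …   i=44: 6776
  i=45: 7313
Match at i=45, j=54: x = 45·99 + 54 = 4509.

4509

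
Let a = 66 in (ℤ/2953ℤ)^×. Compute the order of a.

1476

The order of 66 must divide p − 1 = 2952 = 2^3 · 3^2 · 41.
Divisors: 1, 2, 3, 4, 6, 8, 9, 12, 18, 24, 36, 41, 72, 82, 123, 164, 246, 328, 369, 492, 738, 984, 1476, 2952.
Check each in increasing order: 66^1 ≡ 66;  66^2 ≡ 1403;  66^3 ≡ 1055;  66^4 ≡ 1711;  66^6 ≡ 2697;  66^8 ≡ 1098;  66^9 ≡ 1596;  66^12 ≡ 570;  66^18 ≡ 1730;  66^24 ≡ 70;  66^36 ≡ 1511;  66^41 ≡ 940;  66^72 ≡ 452;  66^82 ≡ 653;  66^123 ≡ 2549;  66^164 ≡ 1177;  66^246 ≡ 801;  66^328 ≡ 372;  66^369 ≡ 1226;  66^492 ≡ 800;  66^738 ≡ 2952;  66^984 ≡ 2152;  66^1476 ≡ 1.
Smallest exponent giving 1 is 1476.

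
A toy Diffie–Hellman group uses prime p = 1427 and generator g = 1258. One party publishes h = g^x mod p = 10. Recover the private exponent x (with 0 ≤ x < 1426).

Baby-step giant-step with m = ceil(sqrt(1426)) = 38.
Baby table (1258^j mod 1427 for j=0..37):
  0:1  1:1258  2:21  3:732  4:441  5:1102  6:699  7:310
  8:409  9:802  10:27  11:1145  12:567  13:1213  14:491  15:1214
  16:322  17:1235  18:1054  19:249  20:729  21:948  22:1039  23:1357
  24:414  25:1384  26:132  27:524  28:1345  29:1015  30:1132  31:1337
  32:940  33:964  34:1189  35:266  36:710  37:1305
Giant step factor: 1258^(-38) ≡ 796 (mod 1427).
Scan 10·796^i mod 1427 for i = 0, 1, …:
  i=0: 10   i=1: 825   i=2: 280   i=3: 268
  i=4: 705   i=5: 369   i=6: 1189
Match at i=6, j=34: x = 6·38 + 34 = 262.

262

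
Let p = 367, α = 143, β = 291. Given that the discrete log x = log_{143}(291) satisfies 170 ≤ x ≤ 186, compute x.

176

Compute 143^170 mod 367 = 149, then multiply by 143 repeatedly:
  143^170=149  143^171=21  143^172=67  143^173=39  143^174=72
  143^175=20  143^176=291
Found 291 at exponent 176.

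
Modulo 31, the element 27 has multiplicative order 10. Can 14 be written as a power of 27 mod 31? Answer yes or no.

no

⟨27⟩ has order 10; its elements mod 31 are {1, 2, 4, 8, 15, 16, 23, 27, 29, 30}.
14 is not in this set.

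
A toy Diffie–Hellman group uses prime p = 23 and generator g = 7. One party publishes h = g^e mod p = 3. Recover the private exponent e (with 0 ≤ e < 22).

Successive powers of 7 modulo 23:
  7^0=1  7^1=7  7^2=3
So 7^2 ≡ 3 (mod 23), giving e = 2.

2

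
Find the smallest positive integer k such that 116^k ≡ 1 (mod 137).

The order of 116 must divide p − 1 = 136 = 2^3 · 17.
Divisors: 1, 2, 4, 8, 17, 34, 68, 136.
Check each in increasing order: 116^1 ≡ 116;  116^2 ≡ 30;  116^4 ≡ 78;  116^8 ≡ 56;  116^17 ≡ 41;  116^34 ≡ 37;  116^68 ≡ 136;  116^136 ≡ 1.
Smallest exponent giving 1 is 136.

136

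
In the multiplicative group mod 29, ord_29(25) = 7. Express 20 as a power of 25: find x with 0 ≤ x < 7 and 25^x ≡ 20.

5

Successive powers of 25 modulo 29:
  25^0=1  25^1=25  25^2=16  25^3=23  25^4=24  25^5=20
So 25^5 ≡ 20 (mod 29), giving x = 5.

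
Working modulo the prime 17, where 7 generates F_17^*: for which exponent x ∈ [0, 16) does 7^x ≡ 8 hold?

14

Successive powers of 7 modulo 17:
  7^0=1  7^1=7  7^2=15  7^3=3  7^4=4  7^5=11
  7^6=9  7^7=12  7^8=16  7^9=10  7^10=2  7^11=14
  7^12=13  7^13=6  7^14=8
So 7^14 ≡ 8 (mod 17), giving x = 14.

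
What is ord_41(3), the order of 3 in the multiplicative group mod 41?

The order of 3 must divide p − 1 = 40 = 2^3 · 5.
Divisors: 1, 2, 4, 5, 8, 10, 20, 40.
Check each in increasing order: 3^1 ≡ 3;  3^2 ≡ 9;  3^4 ≡ 40;  3^5 ≡ 38;  3^8 ≡ 1.
Smallest exponent giving 1 is 8.

8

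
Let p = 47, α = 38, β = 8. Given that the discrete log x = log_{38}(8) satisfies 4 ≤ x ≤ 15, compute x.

Compute 38^4 mod 47 = 28, then multiply by 38 repeatedly:
  38^4=28  38^5=30  38^6=12  38^7=33  38^8=32
  38^9=41  38^10=7  38^11=31  38^12=3  38^13=20
  38^14=8
Found 8 at exponent 14.

14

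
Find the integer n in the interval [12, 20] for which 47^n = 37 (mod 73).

16

Compute 47^12 mod 73 = 9, then multiply by 47 repeatedly:
  47^12=9  47^13=58  47^14=25  47^15=7  47^16=37
Found 37 at exponent 16.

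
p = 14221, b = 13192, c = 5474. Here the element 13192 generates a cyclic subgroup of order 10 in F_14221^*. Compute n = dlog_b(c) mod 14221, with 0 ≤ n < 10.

Successive powers of 13192 modulo 14221:
  13192^0=1  13192^1=13192  13192^2=6487  13192^3=8747  13192^4=1230  13192^5=14220
  13192^6=1029  13192^7=7734  13192^8=5474
So 13192^8 ≡ 5474 (mod 14221), giving n = 8.

8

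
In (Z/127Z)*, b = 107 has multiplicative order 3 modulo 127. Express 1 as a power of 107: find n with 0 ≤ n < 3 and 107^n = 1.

Successive powers of 107 modulo 127:
  107^0=1
So 107^0 ≡ 1 (mod 127), giving n = 0.

0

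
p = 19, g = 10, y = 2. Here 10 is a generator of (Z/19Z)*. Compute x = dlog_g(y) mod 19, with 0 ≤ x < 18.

17

Successive powers of 10 modulo 19:
  10^0=1  10^1=10  10^2=5  10^3=12  10^4=6  10^5=3
  10^6=11  10^7=15  10^8=17  10^9=18  10^10=9  10^11=14
  10^12=7  10^13=13  10^14=16  10^15=8  10^16=4  10^17=2
So 10^17 ≡ 2 (mod 19), giving x = 17.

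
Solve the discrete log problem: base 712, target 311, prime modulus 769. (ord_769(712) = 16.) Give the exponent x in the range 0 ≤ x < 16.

13

Successive powers of 712 modulo 769:
  712^0=1  712^1=712  712^2=173  712^3=136  712^4=707  712^5=458
  712^6=40  712^7=27  712^8=768  712^9=57  712^10=596  712^11=633
  712^12=62  712^13=311
So 712^13 ≡ 311 (mod 769), giving x = 13.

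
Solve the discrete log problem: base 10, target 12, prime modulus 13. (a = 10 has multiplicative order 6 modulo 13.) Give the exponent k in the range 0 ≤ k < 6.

3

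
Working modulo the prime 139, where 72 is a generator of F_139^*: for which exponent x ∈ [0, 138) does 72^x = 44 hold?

48

Baby-step giant-step with m = ceil(sqrt(138)) = 12.
Baby table (72^j mod 139 for j=0..11):
  0:1  1:72  2:41  3:33  4:13  5:102  6:116  7:12
  8:30  9:75  10:118  11:17
Giant step factor: 72^(-12) ≡ 36 (mod 139).
Scan 44·36^i mod 139 for i = 0, 1, …:
  i=0: 44   i=1: 55   i=2: 34   i=3: 112
  i=4: 1
Match at i=4, j=0: x = 4·12 + 0 = 48.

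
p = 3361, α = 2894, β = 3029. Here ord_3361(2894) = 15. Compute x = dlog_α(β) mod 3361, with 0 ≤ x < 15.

12

Successive powers of 2894 modulo 3361:
  2894^0=1  2894^1=2894  2894^2=2985  2894^3=820  2894^4=214  2894^5=892
  2894^6=200  2894^7=708  2894^8=2103  2894^9=2672  2894^10=2468  2894^11=267
  2894^12=3029
So 2894^12 ≡ 3029 (mod 3361), giving x = 12.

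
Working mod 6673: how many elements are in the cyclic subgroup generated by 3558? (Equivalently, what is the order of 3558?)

48

The order of 3558 must divide p − 1 = 6672 = 2^4 · 3 · 139.
Divisors: 1, 2, 3, 4, 6, 8, 12, 16, 24, 48, 139, 278, 417, 556, 834, 1112, 1668, 2224, 3336, 6672.
Check each in increasing order: 3558^1 ≡ 3558;  3558^2 ≡ 683;  3558^3 ≡ 1142;  3558^4 ≡ 6052;  3558^6 ≡ 2929;  3558^8 ≡ 5280;  3558^12 ≡ 4236;  3558^16 ≡ 5279;  3558^24 ≡ 6672;  3558^48 ≡ 1.
Smallest exponent giving 1 is 48.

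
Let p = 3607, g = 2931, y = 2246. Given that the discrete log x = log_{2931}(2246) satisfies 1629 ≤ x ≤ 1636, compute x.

Compute 2931^1629 mod 3607 = 1786, then multiply by 2931 repeatedly:
  2931^1629=1786  2931^1630=1009  2931^1631=3246  2931^1632=2367  2931^1633=1416
  2931^1634=2246
Found 2246 at exponent 1634.

1634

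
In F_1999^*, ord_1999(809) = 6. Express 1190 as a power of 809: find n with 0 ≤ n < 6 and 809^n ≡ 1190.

Successive powers of 809 modulo 1999:
  809^0=1  809^1=809  809^2=808  809^3=1998  809^4=1190
So 809^4 ≡ 1190 (mod 1999), giving n = 4.

4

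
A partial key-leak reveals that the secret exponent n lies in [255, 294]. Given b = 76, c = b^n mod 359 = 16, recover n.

Compute 76^255 mod 359 = 106, then multiply by 76 repeatedly:
  76^255=106  76^256=158  76^257=161  76^258=30  76^259=126
  76^260=242  76^261=83  76^262=205  76^263=143  76^264=98
  76^265=268  76^266=264  76^267=319  76^268=191  76^269=156
  76^270=9  76^271=325  76^272=288  76^273=348  76^274=241
  76^275=7  76^276=173  76^277=224  76^278=151  76^279=347
  76^280=165  76^281=334  76^282=254  76^283=277  76^284=230
  76^285=248  76^286=180  76^287=38  76^288=16
Found 16 at exponent 288.

288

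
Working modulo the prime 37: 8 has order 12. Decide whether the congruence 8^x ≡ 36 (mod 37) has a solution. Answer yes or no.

yes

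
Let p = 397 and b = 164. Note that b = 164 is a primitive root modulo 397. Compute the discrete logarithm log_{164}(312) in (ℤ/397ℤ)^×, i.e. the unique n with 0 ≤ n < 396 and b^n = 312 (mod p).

Baby-step giant-step with m = ceil(sqrt(396)) = 20.
Baby table (164^j mod 397 for j=0..19):
  0:1  1:164  2:297  3:274  4:75  5:390  6:43  7:303
  8:67  9:269  10:49  11:96  12:261  13:325  14:102  15:54
  16:122  17:158  18:107  19:80
Giant step factor: 164^(-20) ≡ 209 (mod 397).
Scan 312·209^i mod 397 for i = 0, 1, …:
  i=0: 312   i=1: 100   i=2: 256   i=3: 306
  i=4: 37   i=5: 190   i=6: 10   i=7: 105
  i=8: 110   i=9: 361   i=10: 19   i=11: 1
Match at i=11, j=0: n = 11·20 + 0 = 220.

220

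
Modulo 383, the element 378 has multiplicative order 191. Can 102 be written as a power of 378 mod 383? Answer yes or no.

yes

102 ∈ ⟨378⟩ iff 102^191 ≡ 1 (mod 383), since |⟨378⟩| = 191.
102^191 mod 383 = 1.
Since 1 = 1, 102 lies in the subgroup.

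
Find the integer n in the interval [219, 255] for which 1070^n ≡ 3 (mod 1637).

Compute 1070^219 mod 1637 = 1286, then multiply by 1070 repeatedly:
  1070^219=1286  1070^220=940  1070^221=682  1070^222=1275  1070^223=629
  1070^224=223  1070^225=1245  1070^226=1269  1070^227=757  1070^228=1312
  1070^229=931  1070^230=874  1070^231=453  1070^232=158  1070^233=449
  1070^234=789  1070^235=1175  1070^236=34  1070^237=366  1070^238=377
  1070^239=688  1070^240=1147  1070^241=1177  1070^242=537  1070^243=3
Found 3 at exponent 243.

243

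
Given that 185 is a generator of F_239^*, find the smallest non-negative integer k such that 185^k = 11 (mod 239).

Baby-step giant-step with m = ceil(sqrt(238)) = 16.
Baby table (185^j mod 239 for j=0..15):
  0:1  1:185  2:48  3:37  4:153  5:103  6:174  7:164
  8:226  9:224  10:93  11:236  12:162  13:95  14:128  15:19
Giant step factor: 185^(-16) ≡ 99 (mod 239).
Scan 11·99^i mod 239 for i = 0, 1, …:
  i=0: 11   i=1: 133   i=2: 22   i=3: 27
  i=4: 44   i=5: 54   i=6: 88   i=7: 108
  i=8: 176   i=9: 216   i=10: 113   i=11: 193
  i=12: 226
Match at i=12, j=8: k = 12·16 + 8 = 200.

200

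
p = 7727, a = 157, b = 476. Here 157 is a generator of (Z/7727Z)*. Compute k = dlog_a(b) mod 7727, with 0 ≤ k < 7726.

Baby-step giant-step with m = ceil(sqrt(7726)) = 88.
Baby table (157^j mod 7727 for j=0..87):
  0:1  1:157  2:1468  3:6393  4:6918  5:4346  6:2346  7:5153
  8:5413  9:7598  10:2928  11:3803  12:2092  13:3910  14:3437  15:6446
  16:7512  17:4880  18:1187  19:911  20:3941  21:577  22:5592  23:4793
  24:2982  25:4554  26:4094  27:1417  28:6113  29:1593  30:2837  31:4970
  32:7590  33:1672  34:7513  35:5037  36:2655  37:7304  38:3132  39:4923
  40:211  41:2219  42:668  43:4425  44:7022  45:5220  46:478  47:5503
  48:6274  49:3689  50:7375  51:6552  52:973  53:5948  54:6596  55:154
  56:997  57:1989  58:3193  59:6773  60:4762  61:5842  62:5408  63:6813
  64:3315  65:2746  66:6137  67:5361  68:7161  69:3862  70:3628  71:5525
  72:2001  73:5077  74:1208  75:4208  76:3861  77:3471  78:4057  79:3335
  80:5886  81:4589  82:1862  83:6435  84:5785  85:4186  86:407  87:2083
Giant step factor: 157^(-88) ≡ 6712 (mod 7727).
Scan 476·6712^i mod 7727 for i = 0, 1, …:
  i=0: 476   i=1: 3661   i=2: 772   i=3: 4574
  i=4: 1317   i=5: 16   i=6: 6941   i=7: 1909
  i=8: 1842   i=9: 304     …   i=84: 4035
  i=85: 7512
Match at i=85, j=16: k = 85·88 + 16 = 7496.

7496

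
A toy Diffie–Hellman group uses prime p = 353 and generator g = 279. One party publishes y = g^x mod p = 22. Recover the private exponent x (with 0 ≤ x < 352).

Baby-step giant-step with m = ceil(sqrt(352)) = 19.
Baby table (279^j mod 353 for j=0..18):
  0:1  1:279  2:181  3:20  4:285  5:90  6:47  7:52
  8:35  9:234  10:334  11:347  12:91  13:326  14:233  15:55
  16:166  17:71  18:41
Giant step factor: 279^(-19) ≡ 79 (mod 353).
Scan 22·79^i mod 353 for i = 0, 1, …:
  i=0: 22   i=1: 326
Match at i=1, j=13: x = 1·19 + 13 = 32.

32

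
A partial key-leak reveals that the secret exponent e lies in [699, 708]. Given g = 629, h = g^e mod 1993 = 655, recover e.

707

Compute 629^699 mod 1993 = 1040, then multiply by 629 repeatedly:
  629^699=1040  629^700=456  629^701=1825  629^702=1950  629^703=855
  629^704=1678  629^705=1165  629^706=1354  629^707=655
Found 655 at exponent 707.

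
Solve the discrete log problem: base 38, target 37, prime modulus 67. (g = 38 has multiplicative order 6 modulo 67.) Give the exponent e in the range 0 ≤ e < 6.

Successive powers of 38 modulo 67:
  38^0=1  38^1=38  38^2=37
So 38^2 ≡ 37 (mod 67), giving e = 2.

2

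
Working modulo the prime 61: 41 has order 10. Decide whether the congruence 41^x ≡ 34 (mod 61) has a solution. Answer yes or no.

⟨41⟩ has order 10; its elements mod 61 are {1, 3, 9, 20, 27, 34, 41, 52, 58, 60}.
34 is in this set.

yes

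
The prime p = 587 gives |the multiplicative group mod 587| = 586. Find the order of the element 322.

293

The order of 322 must divide p − 1 = 586 = 2 · 293.
Divisors: 1, 2, 293, 586.
Check each in increasing order: 322^1 ≡ 322;  322^2 ≡ 372;  322^293 ≡ 1.
Smallest exponent giving 1 is 293.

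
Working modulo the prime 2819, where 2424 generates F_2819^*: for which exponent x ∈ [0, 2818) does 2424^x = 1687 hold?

Baby-step giant-step with m = ceil(sqrt(2818)) = 54.
Baby table (2424^j mod 2819 for j=0..53):
  0:1  1:2424  2:980  3:1922  4:1940  5:468  6:1194  7:1962
  8:235  9:202  10:1961  11:630  12:2041  13:39  14:1509  15:1573
  16:1664  17:2366  18:1338  19:1462  20:405  21:708  22:2240  23:366
  24:2018  25:667  26:1521  27:2471  28:2148  29:59  30:2066  31:1440
  32:638  33:1700  34:2241  35:2790  36:179  37:2589  38:642  39:120
  40:523  41:2021  42:2301  43:1642  44:2599  45:2330  46:1463  47:10
  48:1688  49:1343  50:2306  51:2486  52:1861  53:664
Giant step factor: 2424^(-54) ≡ 2345 (mod 2819).
Scan 1687·2345^i mod 2819 for i = 0, 1, …:
  i=0: 1687   i=1: 958   i=2: 2586   i=3: 501
  i=4: 2141   i=5: 6   i=6: 2794   i=7: 574
  i=8: 1367   i=9: 412     …   i=27: 2696
  i=28: 1922
Match at i=28, j=3: x = 28·54 + 3 = 1515.

1515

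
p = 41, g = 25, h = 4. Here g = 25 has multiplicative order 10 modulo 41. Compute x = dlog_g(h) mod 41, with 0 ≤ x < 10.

Successive powers of 25 modulo 41:
  25^0=1  25^1=25  25^2=10  25^3=4
So 25^3 ≡ 4 (mod 41), giving x = 3.

3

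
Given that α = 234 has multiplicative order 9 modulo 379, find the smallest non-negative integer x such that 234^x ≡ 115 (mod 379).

8

Successive powers of 234 modulo 379:
  234^0=1  234^1=234  234^2=180  234^3=51  234^4=185  234^5=84
  234^6=327  234^7=339  234^8=115
So 234^8 ≡ 115 (mod 379), giving x = 8.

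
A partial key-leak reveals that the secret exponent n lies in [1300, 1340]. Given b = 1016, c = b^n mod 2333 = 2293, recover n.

1308

Compute 1016^1300 mod 2333 = 7, then multiply by 1016 repeatedly:
  1016^1300=7  1016^1301=113  1016^1302=491  1016^1303=1927  1016^1304=445
  1016^1305=1851  1016^1306=218  1016^1307=2186  1016^1308=2293
Found 2293 at exponent 1308.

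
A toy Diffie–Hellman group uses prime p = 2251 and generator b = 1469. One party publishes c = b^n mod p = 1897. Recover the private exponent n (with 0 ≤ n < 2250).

108

Baby-step giant-step with m = ceil(sqrt(2250)) = 48.
Baby table (1469^j mod 2251 for j=0..47):
  0:1  1:1469  2:1503  3:1927  4:1256  5:1495  6:1430  7:487
  8:1836  9:386  10:2033  11:1651  12:992  13:851  14:814  15:485
  16:1149  17:1882  18:430  19:1390  20:253  21:242  22:2091  23:1315
  24:377  25:67  26:1630  27:1657  28:802  29:865  30:1121  31:1268
  32:1115  33:1458  34:1101  35:1151  36:318  37:1185  38:742  39:514
  40:981  41:449  42:38  43:1798  44:839  45:1194  46:457  47:535
Giant step factor: 1469^(-48) ≡ 577 (mod 2251).
Scan 1897·577^i mod 2251 for i = 0, 1, …:
  i=0: 1897   i=1: 583   i=2: 992
Match at i=2, j=12: n = 2·48 + 12 = 108.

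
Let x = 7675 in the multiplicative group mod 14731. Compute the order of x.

982

The order of 7675 must divide p − 1 = 14730 = 2 · 3 · 5 · 491.
Divisors: 1, 2, 3, 5, 6, 10, 15, 30, 491, 982, 1473, 2455, 2946, 4910, 7365, 14730.
Check each in increasing order: 7675^1 ≡ 7675;  7675^2 ≡ 11087;  7675^3 ≡ 6469;  7675^5 ≡ 11295;  7675^6 ≡ 11921;  7675^10 ≡ 6565;  7675^15 ≡ 10552;  7675^30 ≡ 7806;  7675^491 ≡ 14730;  7675^982 ≡ 1.
Smallest exponent giving 1 is 982.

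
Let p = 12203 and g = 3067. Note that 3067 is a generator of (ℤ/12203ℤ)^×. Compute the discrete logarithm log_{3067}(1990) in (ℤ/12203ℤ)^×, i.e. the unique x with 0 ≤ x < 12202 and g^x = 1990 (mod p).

1363

Baby-step giant-step with m = ceil(sqrt(12202)) = 111.
Baby table (3067^j mod 12203 for j=0..110):
  0:1  1:3067  2:10179  3:3719  4:8571  5:1995  6:4962  7:1313
  8:12184  9:2742  10:1847  11:2557  12:7993  13:10907  14:3346  15:11662
  16:361  17:8917  18:1516  19:229  20:6772  21:218  22:9644  23:10279
  24:5344  25:1419  26:7805  27:7852  28:5565  29:8061  30:12012  31:12150
  32:8291  33:9648  34:10344  35:9451  36:4092  37:5480  38:3629  39:1007
  40:1110  41:11936  42:10915  43:3476  44:7673  45:5707  46:4267  47:5273
  48:3316  49:5073  50:66  51:7174  52:649  53:1394  54:4348  55:9640
  56:10214  57:1237  58:10949  59:10130  60:12075  61:10123  62:2809  63:12088
  64:1182  65:903  66:11623  67:2778  68:2432  69:2911  70:7644  71:2185
  72:1948  73:7249  74:11020  75:8233  76:2604  77:5706  78:1200  79:7297
  80:11800  81:8705  82:10274  83:2212  84:11539  85:1413  86:1606  87:7793
  88:7657  89:5447  90:42  91:6784  92:413  93:9762  94:6095  95:10572
  96:953  97:6334  98:11405  99:5337  100:4356  101:9770  102:6225  103:6583
  104:6299  105:1684  106:2959  107:8424  108:2657  109:9618  110:3755
Giant step factor: 3067^(-111) ≡ 5695 (mod 12203).
Scan 1990·5695^i mod 12203 for i = 0, 1, …:
  i=0: 1990   i=1: 8666   i=2: 3938   i=3: 9999
  i=4: 5107   i=5: 4616   i=6: 2858   i=7: 9711
  i=8: 149   i=9: 6548   i=10: 10695   i=11: 2852
  i=12: 12150
Match at i=12, j=31: x = 12·111 + 31 = 1363.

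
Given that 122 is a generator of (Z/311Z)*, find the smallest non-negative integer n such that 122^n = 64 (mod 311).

166

Baby-step giant-step with m = ceil(sqrt(310)) = 18.
Baby table (122^j mod 311 for j=0..17):
  0:1  1:122  2:267  3:230  4:70  5:143  6:30  7:239
  8:235  9:58  10:234  11:247  12:278  13:17  14:208  15:185
  16:178  17:257
Giant step factor: 122^(-18) ≡ 60 (mod 311).
Scan 64·60^i mod 311 for i = 0, 1, …:
  i=0: 64   i=1: 108   i=2: 260   i=3: 50
  i=4: 201   i=5: 242   i=6: 214   i=7: 89
  i=8: 53   i=9: 70
Match at i=9, j=4: n = 9·18 + 4 = 166.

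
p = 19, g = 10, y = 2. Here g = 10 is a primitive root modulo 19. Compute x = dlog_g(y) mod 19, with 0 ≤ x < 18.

Successive powers of 10 modulo 19:
  10^0=1  10^1=10  10^2=5  10^3=12  10^4=6  10^5=3
  10^6=11  10^7=15  10^8=17  10^9=18  10^10=9  10^11=14
  10^12=7  10^13=13  10^14=16  10^15=8  10^16=4  10^17=2
So 10^17 ≡ 2 (mod 19), giving x = 17.

17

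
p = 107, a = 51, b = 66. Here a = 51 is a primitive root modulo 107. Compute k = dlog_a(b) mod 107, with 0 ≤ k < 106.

17

Baby-step giant-step with m = ceil(sqrt(106)) = 11.
Baby table (51^j mod 107 for j=0..10):
  0:1  1:51  2:33  3:78  4:19  5:6  6:92  7:91
  8:40  9:7  10:36
Giant step factor: 51^(-11) ≡ 63 (mod 107).
Scan 66·63^i mod 107 for i = 0, 1, …:
  i=0: 66   i=1: 92
Match at i=1, j=6: k = 1·11 + 6 = 17.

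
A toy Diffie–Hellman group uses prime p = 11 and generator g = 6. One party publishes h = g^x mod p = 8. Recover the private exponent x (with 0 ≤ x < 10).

Successive powers of 6 modulo 11:
  6^0=1  6^1=6  6^2=3  6^3=7  6^4=9  6^5=10
  6^6=5  6^7=8
So 6^7 ≡ 8 (mod 11), giving x = 7.

7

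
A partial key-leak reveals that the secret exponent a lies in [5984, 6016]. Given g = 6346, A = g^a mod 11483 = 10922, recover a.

5991

Compute 6346^5984 mod 11483 = 552, then multiply by 6346 repeatedly:
  6346^5984=552  6346^5985=677  6346^5986=1600  6346^5987=2628  6346^5988=3972
  6346^5989=1127  6346^5990=9516  6346^5991=10922
Found 10922 at exponent 5991.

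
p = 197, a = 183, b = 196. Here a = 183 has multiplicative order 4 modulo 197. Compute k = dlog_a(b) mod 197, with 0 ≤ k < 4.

2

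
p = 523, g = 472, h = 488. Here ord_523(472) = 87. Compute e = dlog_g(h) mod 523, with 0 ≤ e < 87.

Baby-step giant-step with m = ceil(sqrt(87)) = 10.
Baby table (472^j mod 523 for j=0..9):
  0:1  1:472  2:509  3:191  4:196  5:464  6:394  7:303
  8:237  9:465
Giant step factor: 472^(-10) ≡ 369 (mod 523).
Scan 488·369^i mod 523 for i = 0, 1, …:
  i=0: 488   i=1: 160   i=2: 464
Match at i=2, j=5: e = 2·10 + 5 = 25.

25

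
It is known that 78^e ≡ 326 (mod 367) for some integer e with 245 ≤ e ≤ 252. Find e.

Compute 78^245 mod 367 = 54, then multiply by 78 repeatedly:
  78^245=54  78^246=175  78^247=71  78^248=33  78^249=5
  78^250=23  78^251=326
Found 326 at exponent 251.

251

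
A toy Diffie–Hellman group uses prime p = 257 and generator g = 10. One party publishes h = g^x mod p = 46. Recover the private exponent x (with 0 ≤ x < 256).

212

Baby-step giant-step with m = ceil(sqrt(256)) = 16.
Baby table (10^j mod 257 for j=0..15):
  0:1  1:10  2:100  3:229  4:234  5:27  6:13  7:130
  8:15  9:150  10:215  11:94  12:169  13:148  14:195  15:151
Giant step factor: 10^(-16) ≡ 8 (mod 257).
Scan 46·8^i mod 257 for i = 0, 1, …:
  i=0: 46   i=1: 111   i=2: 117   i=3: 165
  i=4: 35   i=5: 23   i=6: 184   i=7: 187
  i=8: 211   i=9: 146   i=10: 140   i=11: 92
  i=12: 222   i=13: 234
Match at i=13, j=4: x = 13·16 + 4 = 212.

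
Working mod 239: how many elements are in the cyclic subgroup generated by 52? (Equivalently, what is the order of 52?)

The order of 52 must divide p − 1 = 238 = 2 · 7 · 17.
Divisors: 1, 2, 7, 14, 17, 34, 119, 238.
Check each in increasing order: 52^1 ≡ 52;  52^2 ≡ 75;  52^7 ≡ 168;  52^14 ≡ 22;  52^17 ≡ 238;  52^34 ≡ 1.
Smallest exponent giving 1 is 34.

34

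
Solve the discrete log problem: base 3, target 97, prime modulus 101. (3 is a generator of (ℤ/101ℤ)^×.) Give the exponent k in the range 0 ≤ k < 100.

8

Successive powers of 3 modulo 101:
  3^0=1  3^1=3  3^2=9  3^3=27  3^4=81  3^5=41
  3^6=22  3^7=66  3^8=97
So 3^8 ≡ 97 (mod 101), giving k = 8.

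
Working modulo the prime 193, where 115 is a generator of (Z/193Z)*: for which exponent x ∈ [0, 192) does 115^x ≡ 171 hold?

Baby-step giant-step with m = ceil(sqrt(192)) = 14.
Baby table (115^j mod 193 for j=0..13):
  0:1  1:115  2:101  3:35  4:165  5:61  6:67  7:178
  8:12  9:29  10:54  11:34  12:50  13:153
Giant step factor: 115^(-14) ≡ 187 (mod 193).
Scan 171·187^i mod 193 for i = 0, 1, …:
  i=0: 171   i=1: 132   i=2: 173   i=3: 120
  i=4: 52   i=5: 74   i=6: 135   i=7: 155
  i=8: 35
Match at i=8, j=3: x = 8·14 + 3 = 115.

115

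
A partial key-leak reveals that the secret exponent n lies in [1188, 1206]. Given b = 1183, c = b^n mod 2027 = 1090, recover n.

1197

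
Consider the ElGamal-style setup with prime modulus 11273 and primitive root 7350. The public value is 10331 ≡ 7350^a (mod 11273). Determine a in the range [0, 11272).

8565

Baby-step giant-step with m = ceil(sqrt(11272)) = 107.
Baby table (7350^j mod 11273 for j=0..106):
  0:1  1:7350  2:2284  3:1903  4:8530  5:6347  6:2776  7:10743
  8:4958  9:6964  10:5980  11:10846  12:6717  13:5483  14:10348  15:10142
  16:6624  17:9586  18:850  19:2258  20:2444  21:5511  22:1961  23:6456
  24:3543  25:420  26:9471  27:1075  28:10150  29:9059  30:5312  31:4801
  32:2860  33:8128  34:5173  35:8994  36:1028  37:2890  38:3168  39:6055
  40:9719  41:8922  42:1659  43:7537  44:1428  45:637  46:3655  47:691
  48:6000  49:24  50:7305  51:9724  52:580  53:1806  54:5779  55:10259
  56:9826  57:6262  58:9314  59:8244  60:1025  61:3386  62:7589  63:346
  64:6675  65:1154  66:4604  67:9127  68:9100  69:2291  70:8261  71:1972
  72:8395  73:6121  74:10080  75:1844  76:3254  77:6867  78:3229  79:3485
  80:2494  81:1002  82:3431  83:149  84:1669  85:2126  86:1722  87:8394
  88:10044  89:7796  90:11214  91:5997  92:520  93:453  94:4015  95:8809
  96:5311  97:8724  98:576  99:6225  100:7916  101:2647  102:9525  103:3420
  104:9483  105:10364  106:3739
Giant step factor: 7350^(-107) ≡ 10857 (mod 11273).
Scan 10331·10857^i mod 11273 for i = 0, 1, …:
  i=0: 10331   i=1: 8590   i=2: 101   i=3: 3076
  i=4: 5506   i=5: 9196   i=6: 7284   i=7: 2293
  i=8: 4317   i=9: 7808     …   i=79: 8304
  i=80: 6347
Match at i=80, j=5: a = 80·107 + 5 = 8565.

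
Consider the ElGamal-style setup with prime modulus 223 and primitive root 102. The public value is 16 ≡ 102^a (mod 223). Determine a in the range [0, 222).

132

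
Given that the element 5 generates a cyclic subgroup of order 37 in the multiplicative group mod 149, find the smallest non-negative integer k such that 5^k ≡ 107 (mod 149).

Successive powers of 5 modulo 149:
  5^0=1  5^1=5  5^2=25  5^3=125  5^4=29  5^5=145
  5^6=129  5^7=49  5^8=96  5^9=33  5^10=16  5^11=80
  5^12=102  5^13=63  5^14=17  5^15=85  5^16=127  5^17=39
  5^18=46  5^19=81  5^20=107
So 5^20 ≡ 107 (mod 149), giving k = 20.

20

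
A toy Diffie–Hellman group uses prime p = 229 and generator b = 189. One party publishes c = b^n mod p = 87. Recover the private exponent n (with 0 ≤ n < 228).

Baby-step giant-step with m = ceil(sqrt(228)) = 16.
Baby table (189^j mod 229 for j=0..15):
  0:1  1:189  2:226  3:120  4:9  5:98  6:202  7:164
  8:81  9:195  10:215  11:102  12:42  13:152  14:103  15:2
Giant step factor: 189^(-16) ≡ 83 (mod 229).
Scan 87·83^i mod 229 for i = 0, 1, …:
  i=0: 87   i=1: 122   i=2: 50   i=3: 28
  i=4: 34   i=5: 74   i=6: 188   i=7: 32
  i=8: 137   i=9: 150   i=10: 84   i=11: 102
Match at i=11, j=11: n = 11·16 + 11 = 187.

187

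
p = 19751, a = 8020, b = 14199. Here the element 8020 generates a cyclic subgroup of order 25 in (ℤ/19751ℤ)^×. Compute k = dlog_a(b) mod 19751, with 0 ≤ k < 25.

Successive powers of 8020 modulo 19751:
  8020^0=1  8020^1=8020  8020^2=11144  8020^3=1605  8020^4=14199
So 8020^4 ≡ 14199 (mod 19751), giving k = 4.

4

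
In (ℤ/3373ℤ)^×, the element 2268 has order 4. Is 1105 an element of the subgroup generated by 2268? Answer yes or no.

yes

1105 ∈ ⟨2268⟩ iff 1105^4 ≡ 1 (mod 3373), since |⟨2268⟩| = 4.
1105^4 mod 3373 = 1.
Since 1 = 1, 1105 lies in the subgroup.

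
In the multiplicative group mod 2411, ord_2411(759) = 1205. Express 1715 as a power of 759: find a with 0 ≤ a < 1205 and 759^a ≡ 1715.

1117

Baby-step giant-step with m = ceil(sqrt(1205)) = 35.
Baby table (759^j mod 2411 for j=0..34):
  0:1  1:759  2:2263  3:985  4:205  5:1291  6:1003  7:1812
  8:1038  9:1856  10:680  11:166  12:622  13:1953  14:1973  15:276
  16:2138  17:139  18:1828  19:1127  20:1899  21:1974  22:1035  23:1990
  24:1124  25:2033  26:7  27:491  28:1375  29:2073  30:1435  31:1804
  32:2199  33:629  34:33
Giant step factor: 759^(-35) ≡ 1971 (mod 2411).
Scan 1715·1971^i mod 2411 for i = 0, 1, …:
  i=0: 1715   i=1: 43   i=2: 368   i=3: 2028
  i=4: 2161   i=5: 1505   i=6: 825   i=7: 1061
  i=8: 894   i=9: 2044     …   i=30: 1469
  i=31: 2199
Match at i=31, j=32: a = 31·35 + 32 = 1117.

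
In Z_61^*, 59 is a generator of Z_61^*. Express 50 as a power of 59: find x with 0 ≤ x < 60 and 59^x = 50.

Successive powers of 59 modulo 61:
  59^0=1  59^1=59  59^2=4  59^3=53  59^4=16  59^5=29
  59^6=3  59^7=55  59^8=12  59^9=37  59^10=48  59^11=26
  59^12=9  59^13=43  59^14=36  59^15=50
So 59^15 ≡ 50 (mod 61), giving x = 15.

15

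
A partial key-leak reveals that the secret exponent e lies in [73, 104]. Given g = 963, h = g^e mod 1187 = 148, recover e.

74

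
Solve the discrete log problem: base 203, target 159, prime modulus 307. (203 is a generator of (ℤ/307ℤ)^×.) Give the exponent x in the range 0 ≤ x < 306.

91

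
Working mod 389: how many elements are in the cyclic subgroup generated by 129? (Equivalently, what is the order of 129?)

97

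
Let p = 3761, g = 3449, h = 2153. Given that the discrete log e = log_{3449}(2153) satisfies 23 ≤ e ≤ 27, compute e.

23

Compute 3449^23 mod 3761 = 2153, then multiply by 3449 repeatedly:
  3449^23=2153
Found 2153 at exponent 23.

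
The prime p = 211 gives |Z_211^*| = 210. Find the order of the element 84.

The order of 84 must divide p − 1 = 210 = 2 · 3 · 5 · 7.
Divisors: 1, 2, 3, 5, 6, 7, 10, 14, 15, 21, 30, 35, 42, 70, 105, 210.
Check each in increasing order: 84^1 ≡ 84;  84^2 ≡ 93;  84^3 ≡ 5;  84^5 ≡ 43;  84^6 ≡ 25;  84^7 ≡ 201;  84^10 ≡ 161;  84^14 ≡ 100;  84^15 ≡ 171;  84^21 ≡ 55;  84^30 ≡ 123;  84^35 ≡ 14;  84^42 ≡ 71;  84^70 ≡ 196;  84^105 ≡ 1.
Smallest exponent giving 1 is 105.

105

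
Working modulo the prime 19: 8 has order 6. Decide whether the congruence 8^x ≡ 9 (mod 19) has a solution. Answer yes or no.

no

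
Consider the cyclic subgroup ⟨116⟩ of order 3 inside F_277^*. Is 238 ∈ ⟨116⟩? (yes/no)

238 ∈ ⟨116⟩ iff 238^3 ≡ 1 (mod 277), since |⟨116⟩| = 3.
238^3 mod 277 = 236.
Since 236 ≠ 1, 238 does not lie in the subgroup.

no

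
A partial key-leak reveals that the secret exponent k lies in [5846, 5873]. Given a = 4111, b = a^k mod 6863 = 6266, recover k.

5863

Compute 4111^5846 mod 6863 = 5941, then multiply by 4111 repeatedly:
  4111^5846=5941  4111^5847=4897  4111^5848=2388  4111^5849=2978  4111^5850=5829
  4111^5851=4286  4111^5852=2425  4111^5853=4099  4111^5854=2324  4111^5855=668
  4111^5856=948  4111^5857=5907  4111^5858=2383  4111^5859=3012  4111^5860=1480
  4111^5861=3662  4111^5862=3923  4111^5863=6266
Found 6266 at exponent 5863.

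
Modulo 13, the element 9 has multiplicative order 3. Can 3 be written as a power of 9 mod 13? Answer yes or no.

yes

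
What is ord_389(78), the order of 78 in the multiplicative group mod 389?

97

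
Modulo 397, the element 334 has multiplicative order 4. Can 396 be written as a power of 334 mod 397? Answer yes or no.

yes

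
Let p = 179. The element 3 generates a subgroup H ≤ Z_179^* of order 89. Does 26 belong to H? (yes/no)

no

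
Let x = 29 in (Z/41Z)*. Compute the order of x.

40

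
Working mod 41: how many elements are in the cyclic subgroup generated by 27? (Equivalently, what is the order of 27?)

8

The order of 27 must divide p − 1 = 40 = 2^3 · 5.
Divisors: 1, 2, 4, 5, 8, 10, 20, 40.
Check each in increasing order: 27^1 ≡ 27;  27^2 ≡ 32;  27^4 ≡ 40;  27^5 ≡ 14;  27^8 ≡ 1.
Smallest exponent giving 1 is 8.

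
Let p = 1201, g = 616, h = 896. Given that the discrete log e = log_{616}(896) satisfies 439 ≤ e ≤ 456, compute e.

Compute 616^439 mod 1201 = 575, then multiply by 616 repeatedly:
  616^439=575  616^440=1106  616^441=329  616^442=896
Found 896 at exponent 442.

442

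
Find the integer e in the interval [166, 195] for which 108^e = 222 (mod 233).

171

Compute 108^166 mod 233 = 220, then multiply by 108 repeatedly:
  108^166=220  108^167=227  108^168=51  108^169=149  108^170=15
  108^171=222
Found 222 at exponent 171.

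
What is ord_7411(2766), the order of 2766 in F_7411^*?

The order of 2766 must divide p − 1 = 7410 = 2 · 3 · 5 · 13 · 19.
Divisors: 1, 2, 3, 5, 6, 10, 13, 15, 19, 26, 30, 38, 39, 57, 65, 78, 95, 114, 130, 190, 195, 247, 285, 390, 494, 570, 741, 1235, 1482, 2470, 3705, 7410.
Check each in increasing order: 2766^1 ≡ 2766;  2766^2 ≡ 2604;  2766^3 ≡ 6583;  2766^5 ≡ 489;  2766^6 ≡ 3772;  2766^10 ≡ 1969;  2766^13 ≡ 88;  2766^15 ≡ 6822;  2766^19 ≡ 5852;  2766^26 ≡ 333;  2766^30 ≡ 6015;  2766^38 ≡ 7084;  2766^39 ≡ 7071;  2766^57 ≡ 5845;  2766^65 ≡ 5356;  2766^78 ≡ 4435;  2766^95 ≡ 723;  2766^114 ≡ 6726;  2766^130 ≡ 6166;  2766^190 ≡ 3959;  2766^195 ≡ 1680;  2766^247 ≡ 3213;  2766^285 ≡ 1711;  2766^390 ≡ 6220;  2766^494 ≡ 7257;  2766^570 ≡ 176;  2766^741 ≡ 1735;  2766^1235 ≡ 7017;  2766^1482 ≡ 1359;  2766^2470 ≡ 7016;  2766^3705 ≡ 7410;  2766^7410 ≡ 1.
Smallest exponent giving 1 is 7410.

7410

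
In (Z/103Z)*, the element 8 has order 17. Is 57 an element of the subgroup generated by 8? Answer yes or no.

no

57 ∈ ⟨8⟩ iff 57^17 ≡ 1 (mod 103), since |⟨8⟩| = 17.
57^17 mod 103 = 47.
Since 47 ≠ 1, 57 does not lie in the subgroup.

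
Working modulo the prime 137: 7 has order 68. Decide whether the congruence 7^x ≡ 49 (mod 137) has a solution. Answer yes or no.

49 ∈ ⟨7⟩ iff 49^68 ≡ 1 (mod 137), since |⟨7⟩| = 68.
49^68 mod 137 = 1.
Since 1 = 1, 49 lies in the subgroup.

yes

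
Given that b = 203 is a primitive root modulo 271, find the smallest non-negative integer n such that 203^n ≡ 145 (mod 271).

185

Baby-step giant-step with m = ceil(sqrt(270)) = 17.
Baby table (203^j mod 271 for j=0..16):
  0:1  1:203  2:17  3:199  4:18  5:131  6:35  7:59
  8:53  9:190  10:88  11:249  12:141  13:168  14:229  15:146
  16:99
Giant step factor: 203^(-17) ≡ 208 (mod 271).
Scan 145·208^i mod 271 for i = 0, 1, …:
  i=0: 145   i=1: 79   i=2: 172   i=3: 4
  i=4: 19   i=5: 158   i=6: 73   i=7: 8
  i=8: 38   i=9: 45   i=10: 146
Match at i=10, j=15: n = 10·17 + 15 = 185.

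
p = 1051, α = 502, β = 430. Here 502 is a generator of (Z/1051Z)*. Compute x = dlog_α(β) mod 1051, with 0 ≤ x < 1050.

503

Baby-step giant-step with m = ceil(sqrt(1050)) = 33.
Baby table (502^j mod 1051 for j=0..32):
  0:1  1:502  2:815  3:291  4:1044  5:690  6:601  7:65
  8:49  9:425  10:1048  11:596  12:708  13:178  14:21  15:32
  16:299  17:856  18:904  19:827  20:9  21:314  22:1029  23:517
  24:988  25:955  26:154  27:585  28:441  29:672  30:1024  31:109
  32:66
Giant step factor: 502^(-33) ≡ 948 (mod 1051).
Scan 430·948^i mod 1051 for i = 0, 1, …:
  i=0: 430   i=1: 903   i=2: 530   i=3: 62
  i=4: 971   i=5: 883   i=6: 488   i=7: 184
  i=8: 1017   i=9: 349     …   i=14: 724
  i=15: 49
Match at i=15, j=8: x = 15·33 + 8 = 503.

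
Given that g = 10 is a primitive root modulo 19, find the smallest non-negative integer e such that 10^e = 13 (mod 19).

13

Successive powers of 10 modulo 19:
  10^0=1  10^1=10  10^2=5  10^3=12  10^4=6  10^5=3
  10^6=11  10^7=15  10^8=17  10^9=18  10^10=9  10^11=14
  10^12=7  10^13=13
So 10^13 ≡ 13 (mod 19), giving e = 13.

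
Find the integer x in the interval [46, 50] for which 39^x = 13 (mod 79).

50

Compute 39^46 mod 79 = 50, then multiply by 39 repeatedly:
  39^46=50  39^47=54  39^48=52  39^49=53  39^50=13
Found 13 at exponent 50.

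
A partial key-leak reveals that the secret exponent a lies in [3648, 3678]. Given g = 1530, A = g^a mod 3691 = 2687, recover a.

3665

Compute 1530^3648 mod 3691 = 1560, then multiply by 1530 repeatedly:
  1530^3648=1560  1530^3649=2414  1530^3650=2420  1530^3651=527  1530^3652=1672
  1530^3653=297  1530^3654=417  1530^3655=3158  1530^3656=221  1530^3657=2249
  1530^3658=958  1530^3659=413  1530^3660=729  1530^3661=688  1530^3662=705
  1530^3663=878  1530^3664=3507  1530^3665=2687
Found 2687 at exponent 3665.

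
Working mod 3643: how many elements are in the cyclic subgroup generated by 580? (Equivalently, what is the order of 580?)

607

The order of 580 must divide p − 1 = 3642 = 2 · 3 · 607.
Divisors: 1, 2, 3, 6, 607, 1214, 1821, 3642.
Check each in increasing order: 580^1 ≡ 580;  580^2 ≡ 1244;  580^3 ≡ 206;  580^6 ≡ 2363;  580^607 ≡ 1.
Smallest exponent giving 1 is 607.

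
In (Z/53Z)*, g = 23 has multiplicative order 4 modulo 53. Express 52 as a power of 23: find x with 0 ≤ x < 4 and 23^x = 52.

2

Successive powers of 23 modulo 53:
  23^0=1  23^1=23  23^2=52
So 23^2 ≡ 52 (mod 53), giving x = 2.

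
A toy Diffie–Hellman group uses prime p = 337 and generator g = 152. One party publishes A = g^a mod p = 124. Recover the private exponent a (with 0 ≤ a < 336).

Baby-step giant-step with m = ceil(sqrt(336)) = 19.
Baby table (152^j mod 337 for j=0..18):
  0:1  1:152  2:188  3:268  4:296  5:171  6:43  7:133
  8:333  9:66  10:259  11:276  12:164  13:327  14:165  15:142
  16:16  17:73  18:312
Giant step factor: 152^(-19) ≡ 308 (mod 337).
Scan 124·308^i mod 337 for i = 0, 1, …:
  i=0: 124   i=1: 111   i=2: 151   i=3: 2
  i=4: 279   i=5: 334   i=6: 87   i=7: 173
  i=8: 38   i=9: 246     …   i=15: 265
  i=16: 66
Match at i=16, j=9: a = 16·19 + 9 = 313.

313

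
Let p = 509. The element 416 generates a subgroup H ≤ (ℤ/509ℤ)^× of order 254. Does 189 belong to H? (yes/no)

189 ∈ ⟨416⟩ iff 189^254 ≡ 1 (mod 509), since |⟨416⟩| = 254.
189^254 mod 509 = 1.
Since 1 = 1, 189 lies in the subgroup.

yes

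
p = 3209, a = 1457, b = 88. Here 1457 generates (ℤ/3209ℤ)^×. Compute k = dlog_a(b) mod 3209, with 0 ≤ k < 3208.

2509

Baby-step giant-step with m = ceil(sqrt(3208)) = 57.
Baby table (1457^j mod 3209 for j=0..56):
  0:1  1:1457  2:1700  3:2761  4:1900  5:2142  6:1746  7:2394
  8:3084  9:788  10:2503  11:1447  12:3175  13:1806  14:3171  15:2396
  16:2789  17:979  18:1607  19:2038  20:1041  21:2089  22:1541  23:2146
  24:1156  25:2776  26:1292  27:1970  28:1444  29:2013  30:3124  31:1306
  32:3114  33:2781  34:2159  35:843  36:2413  37:1886  38:998  39:409
  40:2248  41:2156  42:2890  43:522  44:21  45:1716  46:401  47:219
  48:1392  49:56  50:1367  51:2139  52:584  53:503  54:1219  55:1506
  56:2495
Giant step factor: 1457^(-57) ≡ 2608 (mod 3209).
Scan 88·2608^i mod 3209 for i = 0, 1, …:
  i=0: 88   i=1: 1665   i=2: 543   i=3: 975
  i=4: 1272   i=5: 2479   i=6: 2306   i=7: 382
  i=8: 1466   i=9: 1409     …   i=43: 2411
  i=44: 1457
Match at i=44, j=1: k = 44·57 + 1 = 2509.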